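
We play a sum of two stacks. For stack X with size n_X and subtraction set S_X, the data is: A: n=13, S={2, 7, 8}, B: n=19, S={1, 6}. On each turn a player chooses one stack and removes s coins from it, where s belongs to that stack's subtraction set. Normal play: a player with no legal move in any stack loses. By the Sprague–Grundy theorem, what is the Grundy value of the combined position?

Stack A, S = {2, 7, 8}:
G(0) = 0
G(1) = mex{} = 0
G(2) = mex{0} = 1
G(3) = mex{0} = 1
G(4) = mex{1} = 0
G(5) = mex{1} = 0
G(6) = mex{0} = 1
G(7) = mex{0,0} = 1
G(8) = mex{1,0,0} = 2
G(9) = mex{1,1,0} = 2
G(10) = mex{2,1,1} = 0
G(11) = mex{2,0,1} = 3
G(12) = mex{0,0,0} = 1
G(13) = mex{3,1,0} = 2
G_A(13) = 2.
Stack B, S = {1, 6}:
n :  0  1  2  3  4  5  6  7  8  9 10 11 12 13 14 15 16 17 18 19
G :  0  1  0  1  0  1  2  0  1  0  1  0  1  2  0  1  0  1  0  1
G_B(19) = 1.
Combined Grundy value = 2 ⊕ 1 = 3.

3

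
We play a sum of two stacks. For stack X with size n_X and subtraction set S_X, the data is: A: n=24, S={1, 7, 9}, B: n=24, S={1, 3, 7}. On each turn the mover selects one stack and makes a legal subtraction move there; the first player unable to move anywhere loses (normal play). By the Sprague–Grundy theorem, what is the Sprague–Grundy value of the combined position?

Stack A, S = {1, 7, 9}:
n :  0  1  2  3  4  5  6  7  8  9 10 11 12 13 14 15 16 17 18 19 20 21 22 23 24
G :  0  1  0  1  0  1  0  1  0  1  0  1  0  1  0  1  0  1  0  1  0  1  0  1  0
G_A(24) = 0.
Stack B, S = {1, 3, 7}:
G(0) = 0
G(1) = mex{0} = 1
G(2) = mex{1} = 0
G(3) = mex{0,0} = 1
G(4) = mex{1,1} = 0
G(5) = mex{0,0} = 1
G(6) = mex{1,1} = 0
G(7) = mex{0,0,0} = 1
G(8) = mex{1,1,1} = 0
G(9) = mex{0,0,0} = 1
G(10) = mex{1,1,1} = 0
G(11) = mex{0,0,0} = 1
G(12) = mex{1,1,1} = 0
G(13) = mex{0,0,0} = 1
G(14) = mex{1,1,1} = 0
G(15) = mex{0,0,0} = 1
G(16) = mex{1,1,1} = 0
G(17) = mex{0,0,0} = 1
G(18) = mex{1,1,1} = 0
G(19) = mex{0,0,0} = 1
G(20) = mex{1,1,1} = 0
G(21) = mex{0,0,0} = 1
G(22) = mex{1,1,1} = 0
G(23) = mex{0,0,0} = 1
G(24) = mex{1,1,1} = 0
G_B(24) = 0.
Combined Grundy value = 0 ⊕ 0 = 0.

0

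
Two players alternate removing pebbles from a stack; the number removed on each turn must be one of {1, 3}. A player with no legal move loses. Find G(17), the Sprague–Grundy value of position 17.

G(0) = 0
G(1) = mex{0} = 1
G(2) = mex{1} = 0
G(3) = mex{0,0} = 1
G(4) = mex{1,1} = 0
G(5) = mex{0,0} = 1
G(6) = mex{1,1} = 0
G(7) = mex{0,0} = 1
G(8) = mex{1,1} = 0
G(9) = mex{0,0} = 1
G(10) = mex{1,1} = 0
G(11) = mex{0,0} = 1
G(12) = mex{1,1} = 0
G(13) = mex{0,0} = 1
G(14) = mex{1,1} = 0
G(15) = mex{0,0} = 1
G(16) = mex{1,1} = 0
G(17) = mex{0,0} = 1

1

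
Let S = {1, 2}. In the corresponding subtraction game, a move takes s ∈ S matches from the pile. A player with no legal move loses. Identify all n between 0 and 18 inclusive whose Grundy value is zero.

0, 3, 6, 9, 12, 15, 18

G(0) = 0
G(1) = mex{0} = 1
G(2) = mex{1,0} = 2
G(3) = mex{2,1} = 0
G(4) = mex{0,2} = 1
G(5) = mex{1,0} = 2
G(6) = mex{2,1} = 0
G(7) = mex{0,2} = 1
G(8) = mex{1,0} = 2
G(9) = mex{2,1} = 0
G(10) = mex{0,2} = 1
G(11) = mex{1,0} = 2
G(12) = mex{2,1} = 0
G(13) = mex{0,2} = 1
G(14) = mex{1,0} = 2
G(15) = mex{2,1} = 0
G(16) = mex{0,2} = 1
G(17) = mex{1,0} = 2
G(18) = mex{2,1} = 0
P-positions are exactly the n with G(n) = 0.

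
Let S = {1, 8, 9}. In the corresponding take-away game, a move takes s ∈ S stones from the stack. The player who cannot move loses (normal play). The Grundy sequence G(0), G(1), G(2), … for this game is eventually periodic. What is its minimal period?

16

n :  0  1  2  3  4  5  6  7  8  9 10 11 12 13 14 15 16 17 18 19 20 21 22 23 24 25 26 27 28 29 30 31 32 33
G :  0  1  0  1  0  1  0  1  2  3  2  3  2  3  2  3  0  1  0  1  0  1  0  1  2  3  2  3  2  3  2  3  0  1
G(n+16) = G(n) holds for n = 0,…,8 (a full window of length max(S) = 9), so the sequence is purely periodic with period 16.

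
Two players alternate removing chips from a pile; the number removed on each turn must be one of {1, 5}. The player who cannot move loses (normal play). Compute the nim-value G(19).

1

n :  0  1  2  3  4  5  6  7  8  9 10 11 12 13 14 15 16 17 18 19
G :  0  1  0  1  0  1  0  1  0  1  0  1  0  1  0  1  0  1  0  1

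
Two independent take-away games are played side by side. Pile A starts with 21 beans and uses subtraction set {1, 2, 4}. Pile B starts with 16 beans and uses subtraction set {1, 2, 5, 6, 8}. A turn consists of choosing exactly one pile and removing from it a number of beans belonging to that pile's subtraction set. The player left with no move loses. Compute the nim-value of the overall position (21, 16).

2

Pile A, S = {1, 2, 4}:
n :  0  1  2  3  4  5  6  7  8  9 10 11 12 13 14 15 16 17 18 19 20 21
G :  0  1  2  0  1  2  0  1  2  0  1  2  0  1  2  0  1  2  0  1  2  0
G_A(21) = 0.
Pile B, S = {1, 2, 5, 6, 8}:
G(0) = 0
G(1) = mex{0} = 1
G(2) = mex{1,0} = 2
G(3) = mex{2,1} = 0
G(4) = mex{0,2} = 1
G(5) = mex{1,0,0} = 2
G(6) = mex{2,1,1,0} = 3
G(7) = mex{3,2,2,1} = 0
G(8) = mex{0,3,0,2,0} = 1
G(9) = mex{1,0,1,0,1} = 2
G(10) = mex{2,1,2,1,2} = 0
G(11) = mex{0,2,3,2,0} = 1
G(12) = mex{1,0,0,3,1} = 2
G(13) = mex{2,1,1,0,2} = 3
G(14) = mex{3,2,2,1,3} = 0
G(15) = mex{0,3,0,2,0} = 1
G(16) = mex{1,0,1,0,1} = 2
G_B(16) = 2.
Combined Grundy value = 0 ⊕ 2 = 2.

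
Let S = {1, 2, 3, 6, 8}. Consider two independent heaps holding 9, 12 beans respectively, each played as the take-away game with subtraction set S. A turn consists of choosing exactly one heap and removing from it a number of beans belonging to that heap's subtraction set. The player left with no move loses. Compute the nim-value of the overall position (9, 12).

All heaps use S = {1, 2, 3, 6, 8}:
n :  0  1  2  3  4  5  6  7  8  9 10 11 12
G :  0  1  2  3  0  1  2  3  4  0  1  2  3
Heap A: G(9) = 0.
Heap B: G(12) = 3.
Combined Grundy value = 0 ⊕ 3 = 3.

3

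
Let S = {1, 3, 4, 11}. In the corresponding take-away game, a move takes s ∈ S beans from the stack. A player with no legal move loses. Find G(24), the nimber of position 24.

1

n :  0  1  2  3  4  5  6  7  8  9 10 11 12 13 14 15 16 17 18 19 20 21 22 23 24
G :  0  1  0  1  2  3  2  0  1  0  1  2  3  2  0  1  0  1  2  3  2  0  1  0  1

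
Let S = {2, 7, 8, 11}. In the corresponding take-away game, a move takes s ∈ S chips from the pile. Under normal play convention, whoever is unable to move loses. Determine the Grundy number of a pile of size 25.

1

G(0) = 0
G(1) = mex{} = 0
G(2) = mex{0} = 1
G(3) = mex{0} = 1
G(4) = mex{1} = 0
G(5) = mex{1} = 0
G(6) = mex{0} = 1
G(7) = mex{0,0} = 1
G(8) = mex{1,0,0} = 2
G(9) = mex{1,1,0} = 2
G(10) = mex{2,1,1} = 0
G(11) = mex{2,0,1,0} = 3
G(12) = mex{0,0,0,0} = 1
G(13) = mex{3,1,0,1} = 2
G(14) = mex{1,1,1,1} = 0
G(15) = mex{2,2,1,0} = 3
G(16) = mex{0,2,2,0} = 1
G(17) = mex{3,0,2,1} = 4
G(18) = mex{1,3,0,1} = 2
G(19) = mex{4,1,3,2} = 0
G(20) = mex{2,2,1,2} = 0
G(21) = mex{0,0,2,0} = 1
G(22) = mex{0,3,0,3} = 1
G(23) = mex{1,1,3,1} = 0
G(24) = mex{1,4,1,2} = 0
G(25) = mex{0,2,4,0} = 1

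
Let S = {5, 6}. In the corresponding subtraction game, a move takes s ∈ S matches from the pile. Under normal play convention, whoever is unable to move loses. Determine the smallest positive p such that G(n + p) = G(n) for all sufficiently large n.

G(0) = 0
G(1) = mex{} = 0
G(2) = mex{} = 0
G(3) = mex{} = 0
G(4) = mex{} = 0
G(5) = mex{0} = 1
G(6) = mex{0,0} = 1
G(7) = mex{0,0} = 1
G(8) = mex{0,0} = 1
G(9) = mex{0,0} = 1
G(10) = mex{1,0} = 2
G(11) = mex{1,1} = 0
G(12) = mex{1,1} = 0
G(13) = mex{1,1} = 0
G(14) = mex{1,1} = 0
G(15) = mex{2,1} = 0
G(16) = mex{0,2} = 1
G(17) = mex{0,0} = 1
G(18) = mex{0,0} = 1
G(19) = mex{0,0} = 1
G(20) = mex{0,0} = 1
G(21) = mex{1,0} = 2
G(22) = mex{1,1} = 0
G(23) = mex{1,1} = 0
G(n+11) = G(n) holds for n = 0,…,5 (a full window of length max(S) = 6), so the sequence is purely periodic with period 11.

11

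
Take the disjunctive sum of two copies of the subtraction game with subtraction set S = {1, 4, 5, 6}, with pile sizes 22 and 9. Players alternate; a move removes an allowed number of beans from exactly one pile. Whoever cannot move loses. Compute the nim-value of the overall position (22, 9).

All piles use S = {1, 4, 5, 6}:
n :  0  1  2  3  4  5  6  7  8  9 10 11 12 13 14 15 16 17 18 19 20 21 22
G :  0  1  0  1  2  3  2  3  4  0  1  0  1  2  3  2  3  4  0  1  0  1  2
Pile A: G(22) = 2.
Pile B: G(9) = 0.
Combined Grundy value = 2 ⊕ 0 = 2.

2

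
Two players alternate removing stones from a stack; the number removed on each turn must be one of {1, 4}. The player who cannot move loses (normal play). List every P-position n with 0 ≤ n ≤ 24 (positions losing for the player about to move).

0, 2, 5, 7, 10, 12, 15, 17, 20, 22

n :  0  1  2  3  4  5  6  7  8  9 10 11 12 13 14 15 16 17 18 19 20 21 22 23 24
G :  0  1  0  1  2  0  1  0  1  2  0  1  0  1  2  0  1  0  1  2  0  1  0  1  2
P-positions are exactly the n with G(n) = 0.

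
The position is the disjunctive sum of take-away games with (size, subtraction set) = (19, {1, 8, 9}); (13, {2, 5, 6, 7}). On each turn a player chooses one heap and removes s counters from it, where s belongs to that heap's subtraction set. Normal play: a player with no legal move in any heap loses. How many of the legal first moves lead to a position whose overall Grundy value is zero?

2

Heap A, S = {1, 8, 9}:
n :  0  1  2  3  4  5  6  7  8  9 10 11 12 13 14 15 16 17 18 19
G :  0  1  0  1  0  1  0  1  2  3  2  3  2  3  2  3  0  1  0  1
G_A(19) = 1.
Heap B, S = {2, 5, 6, 7}:
n :  0  1  2  3  4  5  6  7  8  9 10 11 12 13
G :  0  0  1  1  0  2  1  3  2  2  3  3  0  0
G_B(13) = 0.
Combined Grundy value = 1 ⊕ 0 = 1.
A winning move leaves total XOR = 0, i.e. changes one component's Grundy value g to g ⊕ X where X is the current total.
Heap A: need g' = 1⊕1 = 0. Options: 19−1→G=0, 19−8→G=3, 19−9→G=2. Hits: 1.
Heap B: need g' = 0⊕1 = 1. Options: 13−2→G=3, 13−5→G=2, 13−6→G=3, 13−7→G=1. Hits: 1.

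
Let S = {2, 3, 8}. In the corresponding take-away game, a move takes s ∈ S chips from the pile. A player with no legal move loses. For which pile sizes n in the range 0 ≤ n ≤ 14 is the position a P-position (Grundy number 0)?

n :  0  1  2  3  4  5  6  7  8  9 10 11 12 13 14
G :  0  0  1  1  2  0  0  1  1  2  0  0  1  1  2
P-positions are exactly the n with G(n) = 0.

0, 1, 5, 6, 10, 11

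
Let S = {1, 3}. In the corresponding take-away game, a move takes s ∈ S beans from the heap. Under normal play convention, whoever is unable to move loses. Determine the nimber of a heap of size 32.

n :  0  1  2  3  4  5  6  7  8  9 10 11 12 13 14 15 16 17 18 19 20 21 22 23 24 25 26 27 28 29 30 31 32
G :  0  1  0  1  0  1  0  1  0  1  0  1  0  1  0  1  0  1  0  1  0  1  0  1  0  1  0  1  0  1  0  1  0

0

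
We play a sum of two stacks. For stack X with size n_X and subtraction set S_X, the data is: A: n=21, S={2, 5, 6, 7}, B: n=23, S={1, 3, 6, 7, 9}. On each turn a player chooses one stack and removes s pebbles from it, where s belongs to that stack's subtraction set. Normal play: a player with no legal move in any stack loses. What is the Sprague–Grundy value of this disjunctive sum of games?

Stack A, S = {2, 5, 6, 7}:
n :  0  1  2  3  4  5  6  7  8  9 10 11 12 13 14 15 16 17 18 19 20 21
G :  0  0  1  1  0  2  1  3  2  2  3  3  0  0  1  1  0  2  1  3  2  2
G_A(21) = 2.
Stack B, S = {1, 3, 6, 7, 9}:
n :  0  1  2  3  4  5  6  7  8  9 10 11 12 13 14 15 16 17 18 19 20 21 22 23
G :  0  1  0  1  0  1  2  3  2  3  2  3  0  1  0  1  0  1  2  3  2  3  2  3
G_B(23) = 3.
Combined Grundy value = 2 ⊕ 3 = 1.

1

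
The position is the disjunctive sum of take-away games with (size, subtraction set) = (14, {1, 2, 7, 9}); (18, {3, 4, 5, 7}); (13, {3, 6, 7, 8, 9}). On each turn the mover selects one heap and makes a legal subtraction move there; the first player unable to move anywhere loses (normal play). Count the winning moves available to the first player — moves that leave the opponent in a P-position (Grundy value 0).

5

Heap A, S = {1, 2, 7, 9}:
n :  0  1  2  3  4  5  6  7  8  9 10 11 12 13 14
G :  0  1  2  0  1  2  0  1  2  3  4  0  1  2  0
G_A(14) = 0.
Heap B, S = {3, 4, 5, 7}:
n :  0  1  2  3  4  5  6  7  8  9 10 11 12 13 14 15 16 17 18
G :  0  0  0  1  1  1  2  2  2  3  0  0  0  1  1  1  2  2  2
G_B(18) = 2.
Heap C, S = {3, 6, 7, 8, 9}:
n :  0  1  2  3  4  5  6  7  8  9 10 11 12 13
G :  0  0  0  1  1  1  2  2  2  3  3  3  0  0
G_C(13) = 0.
Combined Grundy value = 0 ⊕ 2 ⊕ 0 = 2.
A winning move leaves total XOR = 0, i.e. changes one component's Grundy value g to g ⊕ X where X is the current total.
Heap A: need g' = 0⊕2 = 2. Options: 14−1→G=2, 14−2→G=1, 14−7→G=1, 14−9→G=2. Hits: 2.
Heap B: need g' = 2⊕2 = 0. Options: 18−3→G=1, 18−4→G=1, 18−5→G=1, 18−7→G=0. Hits: 1.
Heap C: need g' = 0⊕2 = 2. Options: 13−3→G=3, 13−6→G=2, 13−7→G=2, 13−8→G=1, 13−9→G=1. Hits: 2.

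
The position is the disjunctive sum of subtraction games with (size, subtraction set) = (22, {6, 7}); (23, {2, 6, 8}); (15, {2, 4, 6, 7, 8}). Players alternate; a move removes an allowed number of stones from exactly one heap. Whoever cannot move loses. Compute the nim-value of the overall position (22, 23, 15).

1

Heap A, S = {6, 7}:
G(0) = 0
G(1) = mex{} = 0
G(2) = mex{} = 0
G(3) = mex{} = 0
G(4) = mex{} = 0
G(5) = mex{} = 0
G(6) = mex{0} = 1
G(7) = mex{0,0} = 1
G(8) = mex{0,0} = 1
G(9) = mex{0,0} = 1
G(10) = mex{0,0} = 1
G(11) = mex{0,0} = 1
G(12) = mex{1,0} = 2
G(13) = mex{1,1} = 0
G(14) = mex{1,1} = 0
G(15) = mex{1,1} = 0
G(16) = mex{1,1} = 0
G(17) = mex{1,1} = 0
G(18) = mex{2,1} = 0
G(19) = mex{0,2} = 1
G(20) = mex{0,0} = 1
G(21) = mex{0,0} = 1
G(22) = mex{0,0} = 1
G_A(22) = 1.
Heap B, S = {2, 6, 8}:
G(0) = 0
G(1) = mex{} = 0
G(2) = mex{0} = 1
G(3) = mex{0} = 1
G(4) = mex{1} = 0
G(5) = mex{1} = 0
G(6) = mex{0,0} = 1
G(7) = mex{0,0} = 1
G(8) = mex{1,1,0} = 2
G(9) = mex{1,1,0} = 2
G(10) = mex{2,0,1} = 3
G(11) = mex{2,0,1} = 3
G(12) = mex{3,1,0} = 2
G(13) = mex{3,1,0} = 2
G(14) = mex{2,2,1} = 0
G(15) = mex{2,2,1} = 0
G(16) = mex{0,3,2} = 1
G(17) = mex{0,3,2} = 1
G(18) = mex{1,2,3} = 0
G(19) = mex{1,2,3} = 0
G(20) = mex{0,0,2} = 1
G(21) = mex{0,0,2} = 1
G(22) = mex{1,1,0} = 2
G(23) = mex{1,1,0} = 2
G_B(23) = 2.
Heap C, S = {2, 4, 6, 7, 8}:
G(0) = 0
G(1) = mex{} = 0
G(2) = mex{0} = 1
G(3) = mex{0} = 1
G(4) = mex{1,0} = 2
G(5) = mex{1,0} = 2
G(6) = mex{2,1,0} = 3
G(7) = mex{2,1,0,0} = 3
G(8) = mex{3,2,1,0,0} = 4
G(9) = mex{3,2,1,1,0} = 4
G(10) = mex{4,3,2,1,1} = 0
G(11) = mex{4,3,2,2,1} = 0
G(12) = mex{0,4,3,2,2} = 1
G(13) = mex{0,4,3,3,2} = 1
G(14) = mex{1,0,4,3,3} = 2
G(15) = mex{1,0,4,4,3} = 2
G_C(15) = 2.
Combined Grundy value = 1 ⊕ 2 ⊕ 2 = 1.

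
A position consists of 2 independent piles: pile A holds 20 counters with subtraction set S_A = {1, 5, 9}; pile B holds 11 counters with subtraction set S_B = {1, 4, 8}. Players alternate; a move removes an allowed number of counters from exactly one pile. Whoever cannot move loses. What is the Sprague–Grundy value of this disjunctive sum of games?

Pile A, S = {1, 5, 9}:
n :  0  1  2  3  4  5  6  7  8  9 10 11 12 13 14 15 16 17 18 19 20
G :  0  1  0  1  0  1  0  1  0  1  0  1  0  1  0  1  0  1  0  1  0
G_A(20) = 0.
Pile B, S = {1, 4, 8}:
n :  0  1  2  3  4  5  6  7  8  9 10 11
G :  0  1  0  1  2  0  1  0  1  2  3  2
G_B(11) = 2.
Combined Grundy value = 0 ⊕ 2 = 2.

2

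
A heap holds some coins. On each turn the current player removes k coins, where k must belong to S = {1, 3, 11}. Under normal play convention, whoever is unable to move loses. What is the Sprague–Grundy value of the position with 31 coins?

n :  0  1  2  3  4  5  6  7  8  9 10 11 12 13 14 15 16 17 18 19 20 21 22 23 24 25 26 27 28 29 30 31
G :  0  1  0  1  0  1  0  1  0  1  0  1  0  1  0  1  0  1  0  1  0  1  0  1  0  1  0  1  0  1  0  1

1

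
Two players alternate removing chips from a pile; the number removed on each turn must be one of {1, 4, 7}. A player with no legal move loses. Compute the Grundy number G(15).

2

G(0) = 0
G(1) = mex{0} = 1
G(2) = mex{1} = 0
G(3) = mex{0} = 1
G(4) = mex{1,0} = 2
G(5) = mex{2,1} = 0
G(6) = mex{0,0} = 1
G(7) = mex{1,1,0} = 2
G(8) = mex{2,2,1} = 0
G(9) = mex{0,0,0} = 1
G(10) = mex{1,1,1} = 0
G(11) = mex{0,2,2} = 1
G(12) = mex{1,0,0} = 2
G(13) = mex{2,1,1} = 0
G(14) = mex{0,0,2} = 1
G(15) = mex{1,1,0} = 2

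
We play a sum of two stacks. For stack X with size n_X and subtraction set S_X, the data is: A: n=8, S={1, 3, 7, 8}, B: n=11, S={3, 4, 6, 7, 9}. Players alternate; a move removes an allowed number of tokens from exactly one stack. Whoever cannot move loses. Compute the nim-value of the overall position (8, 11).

Stack A, S = {1, 3, 7, 8}:
G(0) = 0
G(1) = mex{0} = 1
G(2) = mex{1} = 0
G(3) = mex{0,0} = 1
G(4) = mex{1,1} = 0
G(5) = mex{0,0} = 1
G(6) = mex{1,1} = 0
G(7) = mex{0,0,0} = 1
G(8) = mex{1,1,1,0} = 2
G_A(8) = 2.
Stack B, S = {3, 4, 6, 7, 9}:
n :  0  1  2  3  4  5  6  7  8  9 10 11
G :  0  0  0  1  1  1  2  2  2  3  3  3
G_B(11) = 3.
Combined Grundy value = 2 ⊕ 3 = 1.

1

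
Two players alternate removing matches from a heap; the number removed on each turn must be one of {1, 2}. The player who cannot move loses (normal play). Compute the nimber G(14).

2

G(0) = 0
G(1) = mex{0} = 1
G(2) = mex{1,0} = 2
G(3) = mex{2,1} = 0
G(4) = mex{0,2} = 1
G(5) = mex{1,0} = 2
G(6) = mex{2,1} = 0
G(7) = mex{0,2} = 1
G(8) = mex{1,0} = 2
G(9) = mex{2,1} = 0
G(10) = mex{0,2} = 1
G(11) = mex{1,0} = 2
G(12) = mex{2,1} = 0
G(13) = mex{0,2} = 1
G(14) = mex{1,0} = 2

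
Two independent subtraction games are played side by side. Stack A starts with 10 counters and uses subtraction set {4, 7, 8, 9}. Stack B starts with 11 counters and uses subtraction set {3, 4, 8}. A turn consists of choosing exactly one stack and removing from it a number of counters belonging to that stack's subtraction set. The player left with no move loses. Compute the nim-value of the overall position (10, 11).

1

Stack A, S = {4, 7, 8, 9}:
n :  0  1  2  3  4  5  6  7  8  9 10
G :  0  0  0  0  1  1  1  1  2  2  2
G_A(10) = 2.
Stack B, S = {3, 4, 8}:
G(0) = 0
G(1) = mex{} = 0
G(2) = mex{} = 0
G(3) = mex{0} = 1
G(4) = mex{0,0} = 1
G(5) = mex{0,0} = 1
G(6) = mex{1,0} = 2
G(7) = mex{1,1} = 0
G(8) = mex{1,1,0} = 2
G(9) = mex{2,1,0} = 3
G(10) = mex{0,2,0} = 1
G(11) = mex{2,0,1} = 3
G_B(11) = 3.
Combined Grundy value = 2 ⊕ 3 = 1.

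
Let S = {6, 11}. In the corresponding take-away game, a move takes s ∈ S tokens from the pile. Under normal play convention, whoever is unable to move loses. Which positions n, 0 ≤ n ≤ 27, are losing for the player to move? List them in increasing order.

n :  0  1  2  3  4  5  6  7  8  9 10 11 12 13 14 15 16 17 18 19 20 21 22 23 24 25 26 27
G :  0  0  0  0  0  0  1  1  1  1  1  1  2  2  2  2  2  0  0  0  0  0  0  1  1  1  1  1
P-positions are exactly the n with G(n) = 0.

0, 1, 2, 3, 4, 5, 17, 18, 19, 20, 21, 22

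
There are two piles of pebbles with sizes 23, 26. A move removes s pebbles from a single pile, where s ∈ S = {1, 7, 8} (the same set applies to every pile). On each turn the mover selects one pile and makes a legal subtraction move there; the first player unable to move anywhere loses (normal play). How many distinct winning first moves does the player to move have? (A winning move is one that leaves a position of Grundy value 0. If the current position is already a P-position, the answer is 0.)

All piles use S = {1, 7, 8}:
G(0) = 0
G(1) = mex{0} = 1
G(2) = mex{1} = 0
G(3) = mex{0} = 1
G(4) = mex{1} = 0
G(5) = mex{0} = 1
G(6) = mex{1} = 0
G(7) = mex{0,0} = 1
G(8) = mex{1,1,0} = 2
G(9) = mex{2,0,1} = 3
G(10) = mex{3,1,0} = 2
G(11) = mex{2,0,1} = 3
G(12) = mex{3,1,0} = 2
G(13) = mex{2,0,1} = 3
G(14) = mex{3,1,0} = 2
G(15) = mex{2,2,1} = 0
G(16) = mex{0,3,2} = 1
G(17) = mex{1,2,3} = 0
G(18) = mex{0,3,2} = 1
G(19) = mex{1,2,3} = 0
G(20) = mex{0,3,2} = 1
G(21) = mex{1,2,3} = 0
G(22) = mex{0,0,2} = 1
G(23) = mex{1,1,0} = 2
G(24) = mex{2,0,1} = 3
G(25) = mex{3,1,0} = 2
G(26) = mex{2,0,1} = 3
Pile A: G(23) = 2.
Pile B: G(26) = 3.
Combined Grundy value = 2 ⊕ 3 = 1.
A winning move leaves total XOR = 0, i.e. changes one component's Grundy value g to g ⊕ X where X is the current total.
Pile A: need g' = 2⊕1 = 3. Options: 23−1→G=1, 23−7→G=1, 23−8→G=0. Hits: 0.
Pile B: need g' = 3⊕1 = 2. Options: 26−1→G=2, 26−7→G=0, 26−8→G=1. Hits: 1.

1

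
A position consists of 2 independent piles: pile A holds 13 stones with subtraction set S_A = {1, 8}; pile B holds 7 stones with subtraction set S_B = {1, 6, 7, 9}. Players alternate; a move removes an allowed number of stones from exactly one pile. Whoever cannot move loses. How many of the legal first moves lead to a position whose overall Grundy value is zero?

1

Pile A, S = {1, 8}:
n :  0  1  2  3  4  5  6  7  8  9 10 11 12 13
G :  0  1  0  1  0  1  0  1  2  0  1  0  1  0
G_A(13) = 0.
Pile B, S = {1, 6, 7, 9}:
G(0) = 0
G(1) = mex{0} = 1
G(2) = mex{1} = 0
G(3) = mex{0} = 1
G(4) = mex{1} = 0
G(5) = mex{0} = 1
G(6) = mex{1,0} = 2
G(7) = mex{2,1,0} = 3
G_B(7) = 3.
Combined Grundy value = 0 ⊕ 3 = 3.
A winning move leaves total XOR = 0, i.e. changes one component's Grundy value g to g ⊕ X where X is the current total.
Pile A: need g' = 0⊕3 = 3. Options: 13−1→G=1, 13−8→G=1. Hits: 0.
Pile B: need g' = 3⊕3 = 0. Options: 7−1→G=2, 7−6→G=1, 7−7→G=0. Hits: 1.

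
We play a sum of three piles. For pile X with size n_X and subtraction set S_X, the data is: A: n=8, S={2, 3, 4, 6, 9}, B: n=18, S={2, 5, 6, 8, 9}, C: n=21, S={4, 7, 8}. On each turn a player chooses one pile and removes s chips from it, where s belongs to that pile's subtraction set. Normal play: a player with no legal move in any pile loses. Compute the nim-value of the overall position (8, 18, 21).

Pile A, S = {2, 3, 4, 6, 9}:
G(0) = 0
G(1) = mex{} = 0
G(2) = mex{0} = 1
G(3) = mex{0,0} = 1
G(4) = mex{1,0,0} = 2
G(5) = mex{1,1,0} = 2
G(6) = mex{2,1,1,0} = 3
G(7) = mex{2,2,1,0} = 3
G(8) = mex{3,2,2,1} = 0
G_A(8) = 0.
Pile B, S = {2, 5, 6, 8, 9}:
n :  0  1  2  3  4  5  6  7  8  9 10 11 12 13 14 15 16 17 18
G :  0  0  1  1  0  2  1  3  2  2  3  0  2  1  0  0  1  1  0
G_B(18) = 0.
Pile C, S = {4, 7, 8}:
G(0) = 0
G(1) = mex{} = 0
G(2) = mex{} = 0
G(3) = mex{} = 0
G(4) = mex{0} = 1
G(5) = mex{0} = 1
G(6) = mex{0} = 1
G(7) = mex{0,0} = 1
G(8) = mex{1,0,0} = 2
G(9) = mex{1,0,0} = 2
G(10) = mex{1,0,0} = 2
G(11) = mex{1,1,0} = 2
G(12) = mex{2,1,1} = 0
G(13) = mex{2,1,1} = 0
G(14) = mex{2,1,1} = 0
G(15) = mex{2,2,1} = 0
G(16) = mex{0,2,2} = 1
G(17) = mex{0,2,2} = 1
G(18) = mex{0,2,2} = 1
G(19) = mex{0,0,2} = 1
G(20) = mex{1,0,0} = 2
G(21) = mex{1,0,0} = 2
G_C(21) = 2.
Combined Grundy value = 0 ⊕ 0 ⊕ 2 = 2.

2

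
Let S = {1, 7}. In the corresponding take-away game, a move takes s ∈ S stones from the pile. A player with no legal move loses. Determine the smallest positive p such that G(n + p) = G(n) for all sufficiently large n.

G(0) = 0
G(1) = mex{0} = 1
G(2) = mex{1} = 0
G(3) = mex{0} = 1
G(4) = mex{1} = 0
G(5) = mex{0} = 1
G(6) = mex{1} = 0
G(7) = mex{0,0} = 1
G(8) = mex{1,1} = 0
G(9) = mex{0,0} = 1
G(10) = mex{1,1} = 0
G(11) = mex{0,0} = 1
G(12) = mex{1,1} = 0
G(13) = mex{0,0} = 1
G(14) = mex{1,1} = 0
G(n+2) = G(n) holds for n = 0,…,6 (a full window of length max(S) = 7), so the sequence is purely periodic with period 2.

2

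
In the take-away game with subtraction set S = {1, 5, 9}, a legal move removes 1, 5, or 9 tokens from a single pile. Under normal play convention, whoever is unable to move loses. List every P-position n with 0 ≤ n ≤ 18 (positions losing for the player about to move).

G(0) = 0
G(1) = mex{0} = 1
G(2) = mex{1} = 0
G(3) = mex{0} = 1
G(4) = mex{1} = 0
G(5) = mex{0,0} = 1
G(6) = mex{1,1} = 0
G(7) = mex{0,0} = 1
G(8) = mex{1,1} = 0
G(9) = mex{0,0,0} = 1
G(10) = mex{1,1,1} = 0
G(11) = mex{0,0,0} = 1
G(12) = mex{1,1,1} = 0
G(13) = mex{0,0,0} = 1
G(14) = mex{1,1,1} = 0
G(15) = mex{0,0,0} = 1
G(16) = mex{1,1,1} = 0
G(17) = mex{0,0,0} = 1
G(18) = mex{1,1,1} = 0
P-positions are exactly the n with G(n) = 0.

0, 2, 4, 6, 8, 10, 12, 14, 16, 18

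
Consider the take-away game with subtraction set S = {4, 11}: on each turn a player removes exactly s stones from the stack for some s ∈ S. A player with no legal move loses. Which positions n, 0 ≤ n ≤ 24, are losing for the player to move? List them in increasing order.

0, 1, 2, 3, 8, 9, 10, 15, 16, 17, 18, 23, 24

G(0) = 0
G(1) = mex{} = 0
G(2) = mex{} = 0
G(3) = mex{} = 0
G(4) = mex{0} = 1
G(5) = mex{0} = 1
G(6) = mex{0} = 1
G(7) = mex{0} = 1
G(8) = mex{1} = 0
G(9) = mex{1} = 0
G(10) = mex{1} = 0
G(11) = mex{1,0} = 2
G(12) = mex{0,0} = 1
G(13) = mex{0,0} = 1
G(14) = mex{0,0} = 1
G(15) = mex{2,1} = 0
G(16) = mex{1,1} = 0
G(17) = mex{1,1} = 0
G(18) = mex{1,1} = 0
G(19) = mex{0,0} = 1
G(20) = mex{0,0} = 1
G(21) = mex{0,0} = 1
G(22) = mex{0,2} = 1
G(23) = mex{1,1} = 0
G(24) = mex{1,1} = 0
P-positions are exactly the n with G(n) = 0.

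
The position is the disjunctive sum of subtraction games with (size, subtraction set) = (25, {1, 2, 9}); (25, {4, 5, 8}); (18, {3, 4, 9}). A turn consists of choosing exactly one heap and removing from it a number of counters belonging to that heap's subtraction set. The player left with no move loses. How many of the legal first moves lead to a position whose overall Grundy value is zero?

1

Heap A, S = {1, 2, 9}:
n :  0  1  2  3  4  5  6  7  8  9 10 11 12 13 14 15 16 17 18 19 20 21 22 23 24 25
G :  0  1  2  0  1  2  0  1  2  3  0  1  2  0  1  2  0  1  2  3  0  1  2  0  1  2
G_A(25) = 2.
Heap B, S = {4, 5, 8}:
n :  0  1  2  3  4  5  6  7  8  9 10 11 12 13 14 15 16 17 18 19 20 21 22 23 24 25
G :  0  0  0  0  1  1  1  1  2  2  2  2  0  0  0  0  1  1  1  1  2  2  2  2  0  0
G_B(25) = 0.
Heap C, S = {3, 4, 9}:
G(0) = 0
G(1) = mex{} = 0
G(2) = mex{} = 0
G(3) = mex{0} = 1
G(4) = mex{0,0} = 1
G(5) = mex{0,0} = 1
G(6) = mex{1,0} = 2
G(7) = mex{1,1} = 0
G(8) = mex{1,1} = 0
G(9) = mex{2,1,0} = 3
G(10) = mex{0,2,0} = 1
G(11) = mex{0,0,0} = 1
G(12) = mex{3,0,1} = 2
G(13) = mex{1,3,1} = 0
G(14) = mex{1,1,1} = 0
G(15) = mex{2,1,2} = 0
G(16) = mex{0,2,0} = 1
G(17) = mex{0,0,0} = 1
G(18) = mex{0,0,3} = 1
G_C(18) = 1.
Combined Grundy value = 2 ⊕ 0 ⊕ 1 = 3.
A winning move leaves total XOR = 0, i.e. changes one component's Grundy value g to g ⊕ X where X is the current total.
Heap A: need g' = 2⊕3 = 1. Options: 25−1→G=1, 25−2→G=0, 25−9→G=0. Hits: 1.
Heap B: need g' = 0⊕3 = 3. Options: 25−4→G=2, 25−5→G=2, 25−8→G=1. Hits: 0.
Heap C: need g' = 1⊕3 = 2. Options: 18−3→G=0, 18−4→G=0, 18−9→G=3. Hits: 0.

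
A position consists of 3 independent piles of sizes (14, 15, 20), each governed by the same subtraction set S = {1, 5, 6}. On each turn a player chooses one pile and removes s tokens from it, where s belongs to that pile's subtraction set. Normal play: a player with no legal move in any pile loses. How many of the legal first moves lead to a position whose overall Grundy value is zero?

3

All piles use S = {1, 5, 6}:
G(0) = 0
G(1) = mex{0} = 1
G(2) = mex{1} = 0
G(3) = mex{0} = 1
G(4) = mex{1} = 0
G(5) = mex{0,0} = 1
G(6) = mex{1,1,0} = 2
G(7) = mex{2,0,1} = 3
G(8) = mex{3,1,0} = 2
G(9) = mex{2,0,1} = 3
G(10) = mex{3,1,0} = 2
G(11) = mex{2,2,1} = 0
G(12) = mex{0,3,2} = 1
G(13) = mex{1,2,3} = 0
G(14) = mex{0,3,2} = 1
G(15) = mex{1,2,3} = 0
G(16) = mex{0,0,2} = 1
G(17) = mex{1,1,0} = 2
G(18) = mex{2,0,1} = 3
G(19) = mex{3,1,0} = 2
G(20) = mex{2,0,1} = 3
Pile A: G(14) = 1.
Pile B: G(15) = 0.
Pile C: G(20) = 3.
Combined Grundy value = 1 ⊕ 0 ⊕ 3 = 2.
A winning move leaves total XOR = 0, i.e. changes one component's Grundy value g to g ⊕ X where X is the current total.
Pile A: need g' = 1⊕2 = 3. Options: 14−1→G=0, 14−5→G=3, 14−6→G=2. Hits: 1.
Pile B: need g' = 0⊕2 = 2. Options: 15−1→G=1, 15−5→G=2, 15−6→G=3. Hits: 1.
Pile C: need g' = 3⊕2 = 1. Options: 20−1→G=2, 20−5→G=0, 20−6→G=1. Hits: 1.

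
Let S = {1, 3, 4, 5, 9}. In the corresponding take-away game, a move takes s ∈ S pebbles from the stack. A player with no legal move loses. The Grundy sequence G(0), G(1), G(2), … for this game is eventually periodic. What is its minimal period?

G(0) = 0
G(1) = mex{0} = 1
G(2) = mex{1} = 0
G(3) = mex{0,0} = 1
G(4) = mex{1,1,0} = 2
G(5) = mex{2,0,1,0} = 3
G(6) = mex{3,1,0,1} = 2
G(7) = mex{2,2,1,0} = 3
G(8) = mex{3,3,2,1} = 0
G(9) = mex{0,2,3,2,0} = 1
G(10) = mex{1,3,2,3,1} = 0
G(11) = mex{0,0,3,2,0} = 1
G(12) = mex{1,1,0,3,1} = 2
G(13) = mex{2,0,1,0,2} = 3
G(14) = mex{3,1,0,1,3} = 2
G(15) = mex{2,2,1,0,2} = 3
G(16) = mex{3,3,2,1,3} = 0
G(17) = mex{0,2,3,2,0} = 1
G(18) = mex{1,3,2,3,1} = 0
G(n+8) = G(n) holds for n = 0,…,8 (a full window of length max(S) = 9), so the sequence is purely periodic with period 8.

8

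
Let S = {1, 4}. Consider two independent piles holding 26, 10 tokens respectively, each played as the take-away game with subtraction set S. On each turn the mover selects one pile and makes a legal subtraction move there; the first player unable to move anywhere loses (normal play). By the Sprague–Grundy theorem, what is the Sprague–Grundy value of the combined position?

1

All piles use S = {1, 4}:
G(0) = 0
G(1) = mex{0} = 1
G(2) = mex{1} = 0
G(3) = mex{0} = 1
G(4) = mex{1,0} = 2
G(5) = mex{2,1} = 0
G(6) = mex{0,0} = 1
G(7) = mex{1,1} = 0
G(8) = mex{0,2} = 1
G(9) = mex{1,0} = 2
G(10) = mex{2,1} = 0
G(11) = mex{0,0} = 1
G(12) = mex{1,1} = 0
G(13) = mex{0,2} = 1
G(14) = mex{1,0} = 2
G(15) = mex{2,1} = 0
G(16) = mex{0,0} = 1
G(17) = mex{1,1} = 0
G(18) = mex{0,2} = 1
G(19) = mex{1,0} = 2
G(20) = mex{2,1} = 0
G(21) = mex{0,0} = 1
G(22) = mex{1,1} = 0
G(23) = mex{0,2} = 1
G(24) = mex{1,0} = 2
G(25) = mex{2,1} = 0
G(26) = mex{0,0} = 1
Pile A: G(26) = 1.
Pile B: G(10) = 0.
Combined Grundy value = 1 ⊕ 0 = 1.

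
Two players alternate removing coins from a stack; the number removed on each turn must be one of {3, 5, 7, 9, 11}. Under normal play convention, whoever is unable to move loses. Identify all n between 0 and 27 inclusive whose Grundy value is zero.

0, 1, 2, 14, 15, 16

G(0) = 0
G(1) = mex{} = 0
G(2) = mex{} = 0
G(3) = mex{0} = 1
G(4) = mex{0} = 1
G(5) = mex{0,0} = 1
G(6) = mex{1,0} = 2
G(7) = mex{1,0,0} = 2
G(8) = mex{1,1,0} = 2
G(9) = mex{2,1,0,0} = 3
G(10) = mex{2,1,1,0} = 3
G(11) = mex{2,2,1,0,0} = 3
G(12) = mex{3,2,1,1,0} = 4
G(13) = mex{3,2,2,1,0} = 4
G(14) = mex{3,3,2,1,1} = 0
G(15) = mex{4,3,2,2,1} = 0
G(16) = mex{4,3,3,2,1} = 0
G(17) = mex{0,4,3,2,2} = 1
G(18) = mex{0,4,3,3,2} = 1
G(19) = mex{0,0,4,3,2} = 1
G(20) = mex{1,0,4,3,3} = 2
G(21) = mex{1,0,0,4,3} = 2
G(22) = mex{1,1,0,4,3} = 2
G(23) = mex{2,1,0,0,4} = 3
G(24) = mex{2,1,1,0,4} = 3
G(25) = mex{2,2,1,0,0} = 3
G(26) = mex{3,2,1,1,0} = 4
G(27) = mex{3,2,2,1,0} = 4
P-positions are exactly the n with G(n) = 0.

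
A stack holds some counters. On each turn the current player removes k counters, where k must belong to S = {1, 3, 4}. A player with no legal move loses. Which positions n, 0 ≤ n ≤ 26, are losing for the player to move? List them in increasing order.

n :  0  1  2  3  4  5  6  7  8  9 10 11 12 13 14 15 16 17 18 19 20 21 22 23 24 25 26
G :  0  1  0  1  2  3  2  0  1  0  1  2  3  2  0  1  0  1  2  3  2  0  1  0  1  2  3
P-positions are exactly the n with G(n) = 0.

0, 2, 7, 9, 14, 16, 21, 23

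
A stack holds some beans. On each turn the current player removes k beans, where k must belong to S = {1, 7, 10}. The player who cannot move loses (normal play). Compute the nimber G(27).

2

G(0) = 0
G(1) = mex{0} = 1
G(2) = mex{1} = 0
G(3) = mex{0} = 1
G(4) = mex{1} = 0
G(5) = mex{0} = 1
G(6) = mex{1} = 0
G(7) = mex{0,0} = 1
G(8) = mex{1,1} = 0
G(9) = mex{0,0} = 1
G(10) = mex{1,1,0} = 2
G(11) = mex{2,0,1} = 3
G(12) = mex{3,1,0} = 2
G(13) = mex{2,0,1} = 3
G(14) = mex{3,1,0} = 2
G(15) = mex{2,0,1} = 3
G(16) = mex{3,1,0} = 2
G(17) = mex{2,2,1} = 0
G(18) = mex{0,3,0} = 1
G(19) = mex{1,2,1} = 0
G(20) = mex{0,3,2} = 1
G(21) = mex{1,2,3} = 0
G(22) = mex{0,3,2} = 1
G(23) = mex{1,2,3} = 0
G(24) = mex{0,0,2} = 1
G(25) = mex{1,1,3} = 0
G(26) = mex{0,0,2} = 1
G(27) = mex{1,1,0} = 2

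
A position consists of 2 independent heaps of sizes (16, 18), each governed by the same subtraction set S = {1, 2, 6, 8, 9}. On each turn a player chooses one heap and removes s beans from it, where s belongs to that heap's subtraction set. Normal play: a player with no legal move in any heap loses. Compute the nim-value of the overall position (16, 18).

3

All heaps use S = {1, 2, 6, 8, 9}:
n :  0  1  2  3  4  5  6  7  8  9 10 11 12 13 14 15 16 17 18
G :  0  1  2  0  1  2  3  0  1  2  0  1  2  3  0  1  2  0  1
Heap A: G(16) = 2.
Heap B: G(18) = 1.
Combined Grundy value = 2 ⊕ 1 = 3.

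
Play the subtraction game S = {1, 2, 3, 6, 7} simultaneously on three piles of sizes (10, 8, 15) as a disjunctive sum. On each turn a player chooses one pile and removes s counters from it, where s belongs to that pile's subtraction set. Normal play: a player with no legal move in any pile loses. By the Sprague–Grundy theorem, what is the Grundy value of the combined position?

All piles use S = {1, 2, 3, 6, 7}:
n :  0  1  2  3  4  5  6  7  8  9 10 11 12 13 14 15
G :  0  1  2  3  0  1  2  3  0  1  2  3  0  1  2  3
Pile A: G(10) = 2.
Pile B: G(8) = 0.
Pile C: G(15) = 3.
Combined Grundy value = 2 ⊕ 0 ⊕ 3 = 1.

1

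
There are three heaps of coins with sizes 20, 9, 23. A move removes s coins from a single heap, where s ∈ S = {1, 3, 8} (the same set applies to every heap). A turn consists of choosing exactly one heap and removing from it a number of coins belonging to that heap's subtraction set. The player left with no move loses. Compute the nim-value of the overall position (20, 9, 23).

All heaps use S = {1, 3, 8}:
G(0) = 0
G(1) = mex{0} = 1
G(2) = mex{1} = 0
G(3) = mex{0,0} = 1
G(4) = mex{1,1} = 0
G(5) = mex{0,0} = 1
G(6) = mex{1,1} = 0
G(7) = mex{0,0} = 1
G(8) = mex{1,1,0} = 2
G(9) = mex{2,0,1} = 3
G(10) = mex{3,1,0} = 2
G(11) = mex{2,2,1} = 0
G(12) = mex{0,3,0} = 1
G(13) = mex{1,2,1} = 0
G(14) = mex{0,0,0} = 1
G(15) = mex{1,1,1} = 0
G(16) = mex{0,0,2} = 1
G(17) = mex{1,1,3} = 0
G(18) = mex{0,0,2} = 1
G(19) = mex{1,1,0} = 2
G(20) = mex{2,0,1} = 3
G(21) = mex{3,1,0} = 2
G(22) = mex{2,2,1} = 0
G(23) = mex{0,3,0} = 1
Heap A: G(20) = 3.
Heap B: G(9) = 3.
Heap C: G(23) = 1.
Combined Grundy value = 3 ⊕ 3 ⊕ 1 = 1.

1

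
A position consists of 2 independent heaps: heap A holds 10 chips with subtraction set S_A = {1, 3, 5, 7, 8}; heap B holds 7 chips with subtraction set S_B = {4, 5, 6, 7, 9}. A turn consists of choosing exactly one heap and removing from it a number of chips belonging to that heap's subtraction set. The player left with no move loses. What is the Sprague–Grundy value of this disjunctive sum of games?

Heap A, S = {1, 3, 5, 7, 8}:
G(0) = 0
G(1) = mex{0} = 1
G(2) = mex{1} = 0
G(3) = mex{0,0} = 1
G(4) = mex{1,1} = 0
G(5) = mex{0,0,0} = 1
G(6) = mex{1,1,1} = 0
G(7) = mex{0,0,0,0} = 1
G(8) = mex{1,1,1,1,0} = 2
G(9) = mex{2,0,0,0,1} = 3
G(10) = mex{3,1,1,1,0} = 2
G_A(10) = 2.
Heap B, S = {4, 5, 6, 7, 9}:
n : 0 1 2 3 4 5 6 7
G : 0 0 0 0 1 1 1 1
G_B(7) = 1.
Combined Grundy value = 2 ⊕ 1 = 3.

3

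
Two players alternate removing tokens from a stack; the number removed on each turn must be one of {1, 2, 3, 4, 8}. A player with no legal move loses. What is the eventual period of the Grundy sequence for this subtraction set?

5

n :  0  1  2  3  4  5  6  7  8  9 10 11 12 13 14
G :  0  1  2  3  4  0  1  2  3  4  0  1  2  3  4
G(n+5) = G(n) holds for n = 0,…,7 (a full window of length max(S) = 8), so the sequence is purely periodic with period 5.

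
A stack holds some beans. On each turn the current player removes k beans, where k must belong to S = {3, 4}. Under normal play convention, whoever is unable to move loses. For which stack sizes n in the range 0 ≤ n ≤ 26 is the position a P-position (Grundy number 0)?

G(0) = 0
G(1) = mex{} = 0
G(2) = mex{} = 0
G(3) = mex{0} = 1
G(4) = mex{0,0} = 1
G(5) = mex{0,0} = 1
G(6) = mex{1,0} = 2
G(7) = mex{1,1} = 0
G(8) = mex{1,1} = 0
G(9) = mex{2,1} = 0
G(10) = mex{0,2} = 1
G(11) = mex{0,0} = 1
G(12) = mex{0,0} = 1
G(13) = mex{1,0} = 2
G(14) = mex{1,1} = 0
G(15) = mex{1,1} = 0
G(16) = mex{2,1} = 0
G(17) = mex{0,2} = 1
G(18) = mex{0,0} = 1
G(19) = mex{0,0} = 1
G(20) = mex{1,0} = 2
G(21) = mex{1,1} = 0
G(22) = mex{1,1} = 0
G(23) = mex{2,1} = 0
G(24) = mex{0,2} = 1
G(25) = mex{0,0} = 1
G(26) = mex{0,0} = 1
P-positions are exactly the n with G(n) = 0.

0, 1, 2, 7, 8, 9, 14, 15, 16, 21, 22, 23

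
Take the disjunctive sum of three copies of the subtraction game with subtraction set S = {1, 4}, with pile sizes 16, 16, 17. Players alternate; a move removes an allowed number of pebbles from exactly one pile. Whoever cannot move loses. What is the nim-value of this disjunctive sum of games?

All piles use S = {1, 4}:
G(0) = 0
G(1) = mex{0} = 1
G(2) = mex{1} = 0
G(3) = mex{0} = 1
G(4) = mex{1,0} = 2
G(5) = mex{2,1} = 0
G(6) = mex{0,0} = 1
G(7) = mex{1,1} = 0
G(8) = mex{0,2} = 1
G(9) = mex{1,0} = 2
G(10) = mex{2,1} = 0
G(11) = mex{0,0} = 1
G(12) = mex{1,1} = 0
G(13) = mex{0,2} = 1
G(14) = mex{1,0} = 2
G(15) = mex{2,1} = 0
G(16) = mex{0,0} = 1
G(17) = mex{1,1} = 0
Pile A: G(16) = 1.
Pile B: G(16) = 1.
Pile C: G(17) = 0.
Combined Grundy value = 1 ⊕ 1 ⊕ 0 = 0.

0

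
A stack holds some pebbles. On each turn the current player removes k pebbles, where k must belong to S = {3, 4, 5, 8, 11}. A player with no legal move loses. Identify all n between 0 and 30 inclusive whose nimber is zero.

0, 1, 2, 14, 15, 16, 28, 29, 30

G(0) = 0
G(1) = mex{} = 0
G(2) = mex{} = 0
G(3) = mex{0} = 1
G(4) = mex{0,0} = 1
G(5) = mex{0,0,0} = 1
G(6) = mex{1,0,0} = 2
G(7) = mex{1,1,0} = 2
G(8) = mex{1,1,1,0} = 2
G(9) = mex{2,1,1,0} = 3
G(10) = mex{2,2,1,0} = 3
G(11) = mex{2,2,2,1,0} = 3
G(12) = mex{3,2,2,1,0} = 4
G(13) = mex{3,3,2,1,0} = 4
G(14) = mex{3,3,3,2,1} = 0
G(15) = mex{4,3,3,2,1} = 0
G(16) = mex{4,4,3,2,1} = 0
G(17) = mex{0,4,4,3,2} = 1
G(18) = mex{0,0,4,3,2} = 1
G(19) = mex{0,0,0,3,2} = 1
G(20) = mex{1,0,0,4,3} = 2
G(21) = mex{1,1,0,4,3} = 2
G(22) = mex{1,1,1,0,3} = 2
G(23) = mex{2,1,1,0,4} = 3
G(24) = mex{2,2,1,0,4} = 3
G(25) = mex{2,2,2,1,0} = 3
G(26) = mex{3,2,2,1,0} = 4
G(27) = mex{3,3,2,1,0} = 4
G(28) = mex{3,3,3,2,1} = 0
G(29) = mex{4,3,3,2,1} = 0
G(30) = mex{4,4,3,2,1} = 0
P-positions are exactly the n with G(n) = 0.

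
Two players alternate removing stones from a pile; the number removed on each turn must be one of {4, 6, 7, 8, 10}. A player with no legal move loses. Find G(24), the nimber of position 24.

G(0) = 0
G(1) = mex{} = 0
G(2) = mex{} = 0
G(3) = mex{} = 0
G(4) = mex{0} = 1
G(5) = mex{0} = 1
G(6) = mex{0,0} = 1
G(7) = mex{0,0,0} = 1
G(8) = mex{1,0,0,0} = 2
G(9) = mex{1,0,0,0} = 2
G(10) = mex{1,1,0,0,0} = 2
G(11) = mex{1,1,1,0,0} = 2
G(12) = mex{2,1,1,1,0} = 3
G(13) = mex{2,1,1,1,0} = 3
G(14) = mex{2,2,1,1,1} = 0
G(15) = mex{2,2,2,1,1} = 0
G(16) = mex{3,2,2,2,1} = 0
G(17) = mex{3,2,2,2,1} = 0
G(18) = mex{0,3,2,2,2} = 1
G(19) = mex{0,3,3,2,2} = 1
G(20) = mex{0,0,3,3,2} = 1
G(21) = mex{0,0,0,3,2} = 1
G(22) = mex{1,0,0,0,3} = 2
G(23) = mex{1,0,0,0,3} = 2
G(24) = mex{1,1,0,0,0} = 2

2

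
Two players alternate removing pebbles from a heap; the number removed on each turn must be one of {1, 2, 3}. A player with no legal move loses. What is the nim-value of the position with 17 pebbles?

n :  0  1  2  3  4  5  6  7  8  9 10 11 12 13 14 15 16 17
G :  0  1  2  3  0  1  2  3  0  1  2  3  0  1  2  3  0  1

1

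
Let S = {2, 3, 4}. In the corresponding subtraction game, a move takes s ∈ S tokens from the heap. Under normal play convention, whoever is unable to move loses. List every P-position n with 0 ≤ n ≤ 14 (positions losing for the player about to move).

0, 1, 6, 7, 12, 13

n :  0  1  2  3  4  5  6  7  8  9 10 11 12 13 14
G :  0  0  1  1  2  2  0  0  1  1  2  2  0  0  1
P-positions are exactly the n with G(n) = 0.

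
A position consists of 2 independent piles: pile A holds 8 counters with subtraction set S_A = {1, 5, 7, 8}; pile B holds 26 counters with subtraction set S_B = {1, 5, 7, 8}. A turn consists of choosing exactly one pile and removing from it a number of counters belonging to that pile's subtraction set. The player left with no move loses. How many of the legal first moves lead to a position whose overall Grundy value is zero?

1

Pile A, S = {1, 5, 7, 8}:
n : 0 1 2 3 4 5 6 7 8
G : 0 1 0 1 0 1 0 1 2
G_A(8) = 2.
Pile B, S = {1, 5, 7, 8}:
n :  0  1  2  3  4  5  6  7  8  9 10 11 12 13 14 15 16 17 18 19 20 21 22 23 24 25 26
G :  0  1  0  1  0  1  0  1  2  3  2  3  2  3  2  0  1  0  1  0  1  0  1  2  3  2  3
G_B(26) = 3.
Combined Grundy value = 2 ⊕ 3 = 1.
A winning move leaves total XOR = 0, i.e. changes one component's Grundy value g to g ⊕ X where X is the current total.
Pile A: need g' = 2⊕1 = 3. Options: 8−1→G=1, 8−5→G=1, 8−7→G=1, 8−8→G=0. Hits: 0.
Pile B: need g' = 3⊕1 = 2. Options: 26−1→G=2, 26−5→G=0, 26−7→G=0, 26−8→G=1. Hits: 1.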